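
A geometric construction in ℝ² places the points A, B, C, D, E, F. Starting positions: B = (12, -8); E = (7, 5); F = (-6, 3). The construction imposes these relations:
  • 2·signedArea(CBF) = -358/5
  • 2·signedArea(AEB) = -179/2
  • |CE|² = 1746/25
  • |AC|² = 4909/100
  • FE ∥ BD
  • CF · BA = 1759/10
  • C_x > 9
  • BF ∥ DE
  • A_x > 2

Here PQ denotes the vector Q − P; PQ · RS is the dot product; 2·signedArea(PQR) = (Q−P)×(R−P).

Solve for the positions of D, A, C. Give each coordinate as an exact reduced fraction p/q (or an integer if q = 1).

A = (3, -5/2)
C = (10, -14/5)
D = (25, -6)

1. D_x = 25  [BF ∥ DE ∩ FE ∥ BD]
2. D_y = -6  [BF ∥ DE ∩ FE ∥ BD]
   → D = (25, -6)
3. C_x = 10  [line -11·x + -18·y + 298/5 = 0 ∩ |CE|² = 1746/25]
4. C_y = -14/5  [line -11·x + -18·y + 298/5 = 0 ∩ |CE|² = 1746/25]
   → C = (10, -14/5)
5. A_x = 3  [2·signedArea(AEB) = -179/2 ∩ CF · BA = 1759/10]
6. A_y = -5/2  [2·signedArea(AEB) = -179/2 ∩ CF · BA = 1759/10]
   → A = (3, -5/2)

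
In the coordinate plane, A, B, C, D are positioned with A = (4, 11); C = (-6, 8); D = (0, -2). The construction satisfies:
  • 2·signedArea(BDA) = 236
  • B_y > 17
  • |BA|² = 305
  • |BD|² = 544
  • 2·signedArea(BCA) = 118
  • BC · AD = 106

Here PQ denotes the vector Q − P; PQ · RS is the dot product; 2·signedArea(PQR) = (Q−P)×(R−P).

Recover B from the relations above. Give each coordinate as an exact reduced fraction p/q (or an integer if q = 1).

1. B_x = -12  [2·signedArea(BCA) = 118 ∩ BC · AD = 106]
2. B_y = 18  [2·signedArea(BCA) = 118 ∩ BC · AD = 106]
   → B = (-12, 18)

B = (-12, 18)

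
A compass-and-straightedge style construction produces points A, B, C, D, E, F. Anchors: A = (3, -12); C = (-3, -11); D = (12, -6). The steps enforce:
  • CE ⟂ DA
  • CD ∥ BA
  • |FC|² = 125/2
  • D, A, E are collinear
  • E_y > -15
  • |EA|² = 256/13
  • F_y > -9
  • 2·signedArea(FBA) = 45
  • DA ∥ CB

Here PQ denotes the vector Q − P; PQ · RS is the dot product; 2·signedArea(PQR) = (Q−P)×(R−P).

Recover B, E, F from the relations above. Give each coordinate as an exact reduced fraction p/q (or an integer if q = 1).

1. B_x = -12  [CD ∥ BA ∩ DA ∥ CB]
2. B_y = -17  [CD ∥ BA ∩ DA ∥ CB]
   → B = (-12, -17)
3. E_x = -9/13  [D, A, E are collinear ∩ CE ⟂ DA]
4. E_y = -188/13  [D, A, E are collinear ∩ CE ⟂ DA]
   → E = (-9/13, -188/13)
5. F_x = 9/2  [line -5·x + 15·y + 150 = 0 ∩ |FC|² = 125/2]
6. F_y = -17/2  [line -5·x + 15·y + 150 = 0 ∩ |FC|² = 125/2]
   → F = (9/2, -17/2)

B = (-12, -17)
E = (-9/13, -188/13)
F = (9/2, -17/2)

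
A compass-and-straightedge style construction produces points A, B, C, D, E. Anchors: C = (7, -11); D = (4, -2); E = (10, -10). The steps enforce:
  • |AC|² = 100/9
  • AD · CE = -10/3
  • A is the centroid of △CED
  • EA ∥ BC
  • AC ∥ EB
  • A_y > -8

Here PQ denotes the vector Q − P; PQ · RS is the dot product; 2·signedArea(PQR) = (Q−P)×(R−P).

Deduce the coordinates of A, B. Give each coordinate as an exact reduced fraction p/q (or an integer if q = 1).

A = (7, -23/3)
B = (10, -40/3)

1. A_x = 7  [A is the centroid of △CED]
2. A_y = -23/3  [A is the centroid of △CED]
   → A = (7, -23/3)
3. B_x = 10  [EA ∥ BC ∩ AC ∥ EB]
4. B_y = -40/3  [EA ∥ BC ∩ AC ∥ EB]
   → B = (10, -40/3)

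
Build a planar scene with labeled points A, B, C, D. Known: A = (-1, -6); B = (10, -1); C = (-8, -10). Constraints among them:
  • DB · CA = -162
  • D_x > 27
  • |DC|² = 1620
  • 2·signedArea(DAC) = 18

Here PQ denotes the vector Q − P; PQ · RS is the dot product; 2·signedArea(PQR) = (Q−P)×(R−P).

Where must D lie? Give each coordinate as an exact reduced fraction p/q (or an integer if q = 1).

D = (28, 8)

1. D_x = 28  [DB · CA = -162 ∩ 2·signedArea(DAC) = 18]
2. D_y = 8  [DB · CA = -162 ∩ 2·signedArea(DAC) = 18]
   → D = (28, 8)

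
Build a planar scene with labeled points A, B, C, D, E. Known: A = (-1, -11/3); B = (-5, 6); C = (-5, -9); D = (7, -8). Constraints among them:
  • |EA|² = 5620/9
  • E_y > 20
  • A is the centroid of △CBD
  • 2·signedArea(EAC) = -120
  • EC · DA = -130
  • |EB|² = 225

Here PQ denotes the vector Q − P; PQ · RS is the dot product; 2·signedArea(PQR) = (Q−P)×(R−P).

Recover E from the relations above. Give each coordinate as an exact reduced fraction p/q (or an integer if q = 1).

E = (-5, 21)

1. E_x = -5  [2·signedArea(EAC) = -120 ∩ EC · DA = -130]
2. E_y = 21  [2·signedArea(EAC) = -120 ∩ EC · DA = -130]
   → E = (-5, 21)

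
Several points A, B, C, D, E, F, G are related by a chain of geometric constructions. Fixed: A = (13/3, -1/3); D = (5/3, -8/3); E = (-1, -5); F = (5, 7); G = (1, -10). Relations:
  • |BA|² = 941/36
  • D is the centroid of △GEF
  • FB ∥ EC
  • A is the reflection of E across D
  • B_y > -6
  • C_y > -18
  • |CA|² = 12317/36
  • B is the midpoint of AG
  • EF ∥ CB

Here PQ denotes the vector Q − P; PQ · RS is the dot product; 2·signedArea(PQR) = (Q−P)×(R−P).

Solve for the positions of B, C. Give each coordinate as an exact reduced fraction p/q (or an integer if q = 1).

1. B_x = 8/3  [B is the midpoint of AG]
2. B_y = -31/6  [B is the midpoint of AG]
   → B = (8/3, -31/6)
3. C_x = -10/3  [EF ∥ CB ∩ FB ∥ EC]
4. C_y = -103/6  [EF ∥ CB ∩ FB ∥ EC]
   → C = (-10/3, -103/6)

B = (8/3, -31/6)
C = (-10/3, -103/6)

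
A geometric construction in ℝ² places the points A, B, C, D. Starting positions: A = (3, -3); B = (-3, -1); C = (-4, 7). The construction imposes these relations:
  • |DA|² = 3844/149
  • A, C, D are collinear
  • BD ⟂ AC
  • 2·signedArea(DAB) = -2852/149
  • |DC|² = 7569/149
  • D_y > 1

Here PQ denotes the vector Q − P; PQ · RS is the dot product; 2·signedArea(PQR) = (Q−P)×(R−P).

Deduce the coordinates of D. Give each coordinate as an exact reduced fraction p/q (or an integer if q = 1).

D = (13/149, 173/149)

1. D_x = 13/149  [A, C, D are collinear ∩ BD ⟂ AC]
2. D_y = 173/149  [A, C, D are collinear ∩ BD ⟂ AC]
   → D = (13/149, 173/149)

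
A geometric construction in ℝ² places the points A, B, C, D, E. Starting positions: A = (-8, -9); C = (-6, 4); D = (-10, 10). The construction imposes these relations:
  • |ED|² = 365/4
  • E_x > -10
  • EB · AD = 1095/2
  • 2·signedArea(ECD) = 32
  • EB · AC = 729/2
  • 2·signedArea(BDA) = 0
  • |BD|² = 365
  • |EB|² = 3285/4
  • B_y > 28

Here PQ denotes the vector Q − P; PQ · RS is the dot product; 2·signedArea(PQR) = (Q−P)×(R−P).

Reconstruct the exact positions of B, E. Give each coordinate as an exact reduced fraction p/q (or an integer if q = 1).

1. B_x = -12  [line 19·x + 2·y + 170 = 0 ∩ |BD|² = 365]
2. B_y = 29  [line 19·x + 2·y + 170 = 0 ∩ |BD|² = 365]
   → B = (-12, 29)
3. E_x = -9  [2·signedArea(ECD) = 32 ∩ EB · AC = 729/2]
4. E_y = 1/2  [2·signedArea(ECD) = 32 ∩ EB · AC = 729/2]
   → E = (-9, 1/2)

B = (-12, 29)
E = (-9, 1/2)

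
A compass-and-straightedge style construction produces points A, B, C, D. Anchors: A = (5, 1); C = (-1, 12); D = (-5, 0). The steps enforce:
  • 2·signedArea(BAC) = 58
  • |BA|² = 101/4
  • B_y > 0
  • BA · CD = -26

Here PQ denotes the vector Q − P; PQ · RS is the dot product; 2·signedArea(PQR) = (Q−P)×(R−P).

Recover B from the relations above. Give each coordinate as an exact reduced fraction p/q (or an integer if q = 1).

B = (0, 1/2)

1. B_x = 0  [2·signedArea(BAC) = 58 ∩ BA · CD = -26]
2. B_y = 1/2  [2·signedArea(BAC) = 58 ∩ BA · CD = -26]
   → B = (0, 1/2)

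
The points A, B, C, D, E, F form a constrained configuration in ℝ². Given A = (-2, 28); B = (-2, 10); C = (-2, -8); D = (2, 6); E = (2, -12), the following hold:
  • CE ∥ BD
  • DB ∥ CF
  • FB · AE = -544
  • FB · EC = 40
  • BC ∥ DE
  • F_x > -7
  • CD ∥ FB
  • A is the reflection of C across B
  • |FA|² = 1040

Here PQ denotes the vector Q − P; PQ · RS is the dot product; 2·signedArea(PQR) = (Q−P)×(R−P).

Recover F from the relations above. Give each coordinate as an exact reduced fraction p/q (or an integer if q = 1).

F = (-6, -4)

1. F_x = -6  [CD ∥ FB ∩ DB ∥ CF]
2. F_y = -4  [CD ∥ FB ∩ DB ∥ CF]
   → F = (-6, -4)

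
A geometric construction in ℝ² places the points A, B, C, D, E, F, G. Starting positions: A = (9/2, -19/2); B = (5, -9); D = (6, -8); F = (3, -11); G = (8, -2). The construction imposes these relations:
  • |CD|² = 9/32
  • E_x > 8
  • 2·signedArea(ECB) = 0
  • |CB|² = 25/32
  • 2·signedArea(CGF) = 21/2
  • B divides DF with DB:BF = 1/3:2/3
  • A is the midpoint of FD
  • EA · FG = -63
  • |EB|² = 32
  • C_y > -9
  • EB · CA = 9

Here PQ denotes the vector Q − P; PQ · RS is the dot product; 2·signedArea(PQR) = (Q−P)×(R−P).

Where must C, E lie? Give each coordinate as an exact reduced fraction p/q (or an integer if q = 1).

1. C_x = 45/8  [line 9·x + -5·y + -185/2 = 0 ∩ |CB|² = 25/32]
2. C_y = -67/8  [line 9·x + -5·y + -185/2 = 0 ∩ |CB|² = 25/32]
   → C = (45/8, -67/8)
3. E_x = 9  [2·signedArea(ECB) = 0 ∩ EB · CA = 9]
4. E_y = -5  [2·signedArea(ECB) = 0 ∩ EB · CA = 9]
   → E = (9, -5)

C = (45/8, -67/8)
E = (9, -5)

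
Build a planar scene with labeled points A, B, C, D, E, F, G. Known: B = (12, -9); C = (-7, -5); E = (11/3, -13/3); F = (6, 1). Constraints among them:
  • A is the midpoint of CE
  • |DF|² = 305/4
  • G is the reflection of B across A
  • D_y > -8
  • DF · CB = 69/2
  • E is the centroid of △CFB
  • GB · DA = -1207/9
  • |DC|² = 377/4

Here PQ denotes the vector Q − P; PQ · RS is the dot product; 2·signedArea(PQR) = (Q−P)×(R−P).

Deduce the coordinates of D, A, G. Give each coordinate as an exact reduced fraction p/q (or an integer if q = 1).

A = (-5/3, -14/3)
D = (5/2, -7)
G = (-46/3, -1/3)

1. D_x = 5/2  [line -19·x + 4·y + 151/2 = 0 ∩ |DC|² = 377/4]
2. D_y = -7  [line -19·x + 4·y + 151/2 = 0 ∩ |DC|² = 377/4]
   → D = (5/2, -7)
3. A_x = -5/3  [A is the midpoint of CE]
4. A_y = -14/3  [A is the midpoint of CE]
   → A = (-5/3, -14/3)
5. G_x = -46/3  [G is the reflection of B across A]
6. G_y = -1/3  [G is the reflection of B across A]
   → G = (-46/3, -1/3)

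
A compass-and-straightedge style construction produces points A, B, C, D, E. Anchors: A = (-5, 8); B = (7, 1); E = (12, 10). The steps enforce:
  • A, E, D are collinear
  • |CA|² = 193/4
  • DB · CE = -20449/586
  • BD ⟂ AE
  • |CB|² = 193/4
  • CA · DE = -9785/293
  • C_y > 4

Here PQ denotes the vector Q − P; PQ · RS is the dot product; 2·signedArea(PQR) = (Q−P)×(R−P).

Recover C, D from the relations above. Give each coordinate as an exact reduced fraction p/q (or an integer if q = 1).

1. D_x = 1765/293  [A, E, D are collinear ∩ BD ⟂ AE]
2. D_y = 2724/293  [A, E, D are collinear ∩ BD ⟂ AE]
   → D = (1765/293, 2724/293)
3. C_x = 1  [CA · DE = -9785/293 ∩ DB · CE = -20449/586]
4. C_y = 9/2  [CA · DE = -9785/293 ∩ DB · CE = -20449/586]
   → C = (1, 9/2)

C = (1, 9/2)
D = (1765/293, 2724/293)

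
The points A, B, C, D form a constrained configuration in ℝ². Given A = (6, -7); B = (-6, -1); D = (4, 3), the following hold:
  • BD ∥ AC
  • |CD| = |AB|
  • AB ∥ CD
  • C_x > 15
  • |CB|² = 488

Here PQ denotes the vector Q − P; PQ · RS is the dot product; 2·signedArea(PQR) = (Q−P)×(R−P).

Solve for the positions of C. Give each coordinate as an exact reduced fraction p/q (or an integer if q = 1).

1. C_x = 16  [AB ∥ CD ∩ BD ∥ AC]
2. C_y = -3  [AB ∥ CD ∩ BD ∥ AC]
   → C = (16, -3)

C = (16, -3)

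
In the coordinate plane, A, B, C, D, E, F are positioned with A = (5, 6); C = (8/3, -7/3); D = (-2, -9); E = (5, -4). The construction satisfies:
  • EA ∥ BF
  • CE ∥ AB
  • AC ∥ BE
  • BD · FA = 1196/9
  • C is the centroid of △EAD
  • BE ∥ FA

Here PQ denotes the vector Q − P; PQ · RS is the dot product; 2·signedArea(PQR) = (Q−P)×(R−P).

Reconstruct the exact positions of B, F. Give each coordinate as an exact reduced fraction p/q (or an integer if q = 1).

B = (22/3, 13/3)
F = (22/3, 43/3)

1. B_x = 22/3  [AC ∥ BE ∩ CE ∥ AB]
2. B_y = 13/3  [AC ∥ BE ∩ CE ∥ AB]
   → B = (22/3, 13/3)
3. F_x = 22/3  [BE ∥ FA ∩ EA ∥ BF]
4. F_y = 43/3  [BE ∥ FA ∩ EA ∥ BF]
   → F = (22/3, 43/3)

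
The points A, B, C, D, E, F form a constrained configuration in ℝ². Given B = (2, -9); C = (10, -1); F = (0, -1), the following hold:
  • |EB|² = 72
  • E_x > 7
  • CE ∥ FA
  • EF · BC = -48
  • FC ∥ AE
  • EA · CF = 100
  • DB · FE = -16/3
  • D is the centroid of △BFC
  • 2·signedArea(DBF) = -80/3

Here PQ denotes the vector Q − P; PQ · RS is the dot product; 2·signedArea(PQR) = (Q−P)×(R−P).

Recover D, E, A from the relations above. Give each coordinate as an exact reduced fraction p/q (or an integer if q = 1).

1. D_x = 4  [D is the centroid of △BFC]
2. D_y = -11/3  [D is the centroid of △BFC]
   → D = (4, -11/3)
3. E_x = 8  [EF · BC = -48 ∩ DB · FE = -16/3]
4. E_y = -3  [EF · BC = -48 ∩ DB · FE = -16/3]
   → E = (8, -3)
5. A_x = -2  [EA · CF = 100 ∩ FC ∥ AE]
6. A_y = -3  [EA · CF = 100 ∩ FC ∥ AE]
   → A = (-2, -3)

A = (-2, -3)
D = (4, -11/3)
E = (8, -3)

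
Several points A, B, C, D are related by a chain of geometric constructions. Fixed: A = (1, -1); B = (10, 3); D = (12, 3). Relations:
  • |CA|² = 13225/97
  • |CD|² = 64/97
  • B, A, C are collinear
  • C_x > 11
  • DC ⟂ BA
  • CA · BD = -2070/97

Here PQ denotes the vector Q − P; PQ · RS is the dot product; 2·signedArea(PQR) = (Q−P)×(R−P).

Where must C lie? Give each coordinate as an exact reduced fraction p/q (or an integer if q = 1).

C = (1132/97, 363/97)

1. C_x = 1132/97  [B, A, C are collinear ∩ DC ⟂ BA]
2. C_y = 363/97  [B, A, C are collinear ∩ DC ⟂ BA]
   → C = (1132/97, 363/97)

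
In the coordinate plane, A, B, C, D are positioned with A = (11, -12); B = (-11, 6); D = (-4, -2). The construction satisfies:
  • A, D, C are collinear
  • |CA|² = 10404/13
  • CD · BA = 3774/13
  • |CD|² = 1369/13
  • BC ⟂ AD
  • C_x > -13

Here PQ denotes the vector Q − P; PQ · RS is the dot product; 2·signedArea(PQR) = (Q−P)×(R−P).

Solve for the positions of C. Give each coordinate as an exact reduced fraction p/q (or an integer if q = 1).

C = (-163/13, 48/13)

1. C_x = -163/13  [A, D, C are collinear ∩ BC ⟂ AD]
2. C_y = 48/13  [A, D, C are collinear ∩ BC ⟂ AD]
   → C = (-163/13, 48/13)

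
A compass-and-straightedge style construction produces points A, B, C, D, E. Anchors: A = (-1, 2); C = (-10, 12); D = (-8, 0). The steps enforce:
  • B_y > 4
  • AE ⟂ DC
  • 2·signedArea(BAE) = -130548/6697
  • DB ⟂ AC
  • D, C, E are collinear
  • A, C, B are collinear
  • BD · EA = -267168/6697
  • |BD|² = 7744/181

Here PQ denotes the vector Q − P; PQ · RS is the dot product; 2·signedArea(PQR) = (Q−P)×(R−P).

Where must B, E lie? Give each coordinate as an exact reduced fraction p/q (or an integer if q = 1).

1. B_x = -568/181  [A, C, B are collinear ∩ DB ⟂ AC]
2. B_y = 792/181  [A, C, B are collinear ∩ DB ⟂ AC]
   → B = (-568/181, 792/181)
3. E_x = -301/37  [D, C, E are collinear ∩ AE ⟂ DC]
4. E_y = 30/37  [D, C, E are collinear ∩ AE ⟂ DC]
   → E = (-301/37, 30/37)

B = (-568/181, 792/181)
E = (-301/37, 30/37)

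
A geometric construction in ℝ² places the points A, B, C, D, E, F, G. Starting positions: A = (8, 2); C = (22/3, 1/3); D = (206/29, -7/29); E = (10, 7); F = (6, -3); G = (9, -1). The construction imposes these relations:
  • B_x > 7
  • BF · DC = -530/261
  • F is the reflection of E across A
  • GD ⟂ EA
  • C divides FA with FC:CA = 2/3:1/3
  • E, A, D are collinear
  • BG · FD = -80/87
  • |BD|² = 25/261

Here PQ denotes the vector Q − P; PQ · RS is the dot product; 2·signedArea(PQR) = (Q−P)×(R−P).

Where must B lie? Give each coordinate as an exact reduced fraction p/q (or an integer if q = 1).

1. B_x = 628/87  [line -32/29·x + -80/29·y + 704/87 = 0 ∩ |BD|² = 25/261]
2. B_y = 4/87  [line -32/29·x + -80/29·y + 704/87 = 0 ∩ |BD|² = 25/261]
   → B = (628/87, 4/87)

B = (628/87, 4/87)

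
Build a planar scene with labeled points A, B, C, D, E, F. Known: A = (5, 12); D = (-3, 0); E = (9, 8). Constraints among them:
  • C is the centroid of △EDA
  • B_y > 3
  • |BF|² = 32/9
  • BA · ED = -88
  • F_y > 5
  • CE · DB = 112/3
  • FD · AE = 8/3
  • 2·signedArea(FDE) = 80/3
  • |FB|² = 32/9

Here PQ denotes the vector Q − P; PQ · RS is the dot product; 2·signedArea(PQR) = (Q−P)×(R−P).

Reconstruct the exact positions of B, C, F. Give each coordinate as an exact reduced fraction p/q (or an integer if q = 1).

B = (3, 4)
C = (11/3, 20/3)
F = (5/3, 16/3)

1. C_x = 11/3  [C is the centroid of △EDA]
2. C_y = 20/3  [C is the centroid of △EDA]
   → C = (11/3, 20/3)
3. F_x = 5/3  [FD · AE = 8/3 ∩ 2·signedArea(FDE) = 80/3]
4. F_y = 16/3  [FD · AE = 8/3 ∩ 2·signedArea(FDE) = 80/3]
   → F = (5/3, 16/3)
5. B_x = 3  [BA · ED = -88 ∩ CE · DB = 112/3]
6. B_y = 4  [BA · ED = -88 ∩ CE · DB = 112/3]
   → B = (3, 4)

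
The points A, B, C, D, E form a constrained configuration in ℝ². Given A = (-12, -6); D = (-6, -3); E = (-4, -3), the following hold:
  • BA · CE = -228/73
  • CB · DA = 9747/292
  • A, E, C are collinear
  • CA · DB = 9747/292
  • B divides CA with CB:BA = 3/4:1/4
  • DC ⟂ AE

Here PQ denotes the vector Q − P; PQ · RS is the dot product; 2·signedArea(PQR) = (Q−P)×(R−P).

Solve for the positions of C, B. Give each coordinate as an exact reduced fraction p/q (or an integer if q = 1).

B = (-762/73, -1581/292)
C = (-420/73, -267/73)

1. C_x = -420/73  [A, E, C are collinear ∩ DC ⟂ AE]
2. C_y = -267/73  [A, E, C are collinear ∩ DC ⟂ AE]
   → C = (-420/73, -267/73)
3. B_x = -762/73  [B divides CA with CB:BA = 3/4:1/4]
4. B_y = -1581/292  [B divides CA with CB:BA = 3/4:1/4]
   → B = (-762/73, -1581/292)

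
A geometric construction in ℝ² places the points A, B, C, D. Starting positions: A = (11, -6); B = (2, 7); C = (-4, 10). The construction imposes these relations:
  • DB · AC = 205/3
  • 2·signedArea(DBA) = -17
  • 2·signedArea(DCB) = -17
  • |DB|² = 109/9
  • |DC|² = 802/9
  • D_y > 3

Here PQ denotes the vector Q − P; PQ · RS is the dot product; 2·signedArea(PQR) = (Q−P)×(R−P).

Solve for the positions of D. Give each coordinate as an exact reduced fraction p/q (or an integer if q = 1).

1. D_x = 3  [2·signedArea(DCB) = -17 ∩ 2·signedArea(DBA) = -17]
2. D_y = 11/3  [2·signedArea(DCB) = -17 ∩ 2·signedArea(DBA) = -17]
   → D = (3, 11/3)

D = (3, 11/3)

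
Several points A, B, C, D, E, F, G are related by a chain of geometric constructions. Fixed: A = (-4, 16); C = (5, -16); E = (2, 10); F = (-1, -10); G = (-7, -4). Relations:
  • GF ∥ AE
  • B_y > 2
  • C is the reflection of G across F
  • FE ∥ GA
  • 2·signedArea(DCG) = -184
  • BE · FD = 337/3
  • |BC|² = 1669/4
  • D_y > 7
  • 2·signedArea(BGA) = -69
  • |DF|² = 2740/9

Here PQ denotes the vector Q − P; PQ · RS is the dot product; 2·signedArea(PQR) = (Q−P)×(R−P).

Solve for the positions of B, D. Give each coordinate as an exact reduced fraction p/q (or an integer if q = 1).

1. B_x = -5/2  [line -20·x + 3·y + -59 = 0 ∩ |BC|² = 1669/4]
2. B_y = 3  [line -20·x + 3·y + -59 = 0 ∩ |BC|² = 1669/4]
   → B = (-5/2, 3)
3. D_x = -3  [2·signedArea(DCG) = -184 ∩ BE · FD = 337/3]
4. D_y = 22/3  [2·signedArea(DCG) = -184 ∩ BE · FD = 337/3]
   → D = (-3, 22/3)

B = (-5/2, 3)
D = (-3, 22/3)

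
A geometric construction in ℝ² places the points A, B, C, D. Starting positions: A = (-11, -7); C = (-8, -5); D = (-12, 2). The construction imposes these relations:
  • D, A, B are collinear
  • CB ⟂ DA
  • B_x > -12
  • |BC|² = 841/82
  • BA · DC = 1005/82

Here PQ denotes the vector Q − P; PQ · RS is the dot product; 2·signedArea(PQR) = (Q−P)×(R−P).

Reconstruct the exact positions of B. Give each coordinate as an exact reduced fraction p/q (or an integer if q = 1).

1. B_x = -917/82  [D, A, B are collinear ∩ CB ⟂ DA]
2. B_y = -439/82  [D, A, B are collinear ∩ CB ⟂ DA]
   → B = (-917/82, -439/82)

B = (-917/82, -439/82)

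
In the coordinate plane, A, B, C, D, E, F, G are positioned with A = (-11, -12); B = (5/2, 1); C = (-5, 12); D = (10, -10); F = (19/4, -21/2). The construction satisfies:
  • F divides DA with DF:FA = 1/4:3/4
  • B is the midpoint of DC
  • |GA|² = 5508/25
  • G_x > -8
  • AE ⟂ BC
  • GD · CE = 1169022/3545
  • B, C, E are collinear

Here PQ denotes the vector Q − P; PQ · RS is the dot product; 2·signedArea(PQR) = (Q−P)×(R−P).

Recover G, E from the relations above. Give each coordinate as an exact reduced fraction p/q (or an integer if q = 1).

E = (3025/709, -1128/709)
G = (-37/5, 12/5)

1. E_x = 3025/709  [B, C, E are collinear ∩ AE ⟂ BC]
2. E_y = -1128/709  [B, C, E are collinear ∩ AE ⟂ BC]
   → E = (3025/709, -1128/709)
3. G_x = -37/5  [line -6570/709·x + 9636/709·y + -358722/3545 = 0 ∩ |GA|² = 5508/25]
4. G_y = 12/5  [line -6570/709·x + 9636/709·y + -358722/3545 = 0 ∩ |GA|² = 5508/25]
   → G = (-37/5, 12/5)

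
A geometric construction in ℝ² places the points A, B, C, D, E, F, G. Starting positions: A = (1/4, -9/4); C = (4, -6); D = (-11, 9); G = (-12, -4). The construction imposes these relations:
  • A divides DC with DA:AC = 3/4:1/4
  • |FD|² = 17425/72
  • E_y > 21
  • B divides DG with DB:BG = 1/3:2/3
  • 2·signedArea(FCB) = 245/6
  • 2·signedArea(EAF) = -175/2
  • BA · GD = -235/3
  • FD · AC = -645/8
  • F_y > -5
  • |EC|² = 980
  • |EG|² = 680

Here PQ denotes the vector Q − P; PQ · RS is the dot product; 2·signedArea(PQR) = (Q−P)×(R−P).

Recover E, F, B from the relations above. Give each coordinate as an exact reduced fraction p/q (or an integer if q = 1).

1. B_x = -34/3  [B divides DG with DB:BG = 1/3:2/3]
2. B_y = 14/3  [B divides DG with DB:BG = 1/3:2/3]
   → B = (-34/3, 14/3)
3. F_x = -31/12  [2·signedArea(FCB) = 245/6 ∩ FD · AC = -645/8]
4. F_y = -49/12  [2·signedArea(FCB) = 245/6 ∩ FD · AC = -645/8]
   → F = (-31/12, -49/12)
5. E_x = -10  [line 11/6·x + -17/6·y + 242/3 = 0 ∩ |EG|² = 680]
6. E_y = 22  [line 11/6·x + -17/6·y + 242/3 = 0 ∩ |EG|² = 680]
   → E = (-10, 22)

B = (-34/3, 14/3)
E = (-10, 22)
F = (-31/12, -49/12)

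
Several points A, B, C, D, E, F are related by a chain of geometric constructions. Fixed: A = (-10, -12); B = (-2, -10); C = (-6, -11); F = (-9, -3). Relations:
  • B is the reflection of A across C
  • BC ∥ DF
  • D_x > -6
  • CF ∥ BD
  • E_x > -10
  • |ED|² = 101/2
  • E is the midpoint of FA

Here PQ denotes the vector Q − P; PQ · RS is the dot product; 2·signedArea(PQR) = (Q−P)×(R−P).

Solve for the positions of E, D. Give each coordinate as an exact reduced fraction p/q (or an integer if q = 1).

D = (-5, -2)
E = (-19/2, -15/2)

1. E_x = -19/2  [E is the midpoint of FA]
2. E_y = -15/2  [E is the midpoint of FA]
   → E = (-19/2, -15/2)
3. D_x = -5  [BC ∥ DF ∩ CF ∥ BD]
4. D_y = -2  [BC ∥ DF ∩ CF ∥ BD]
   → D = (-5, -2)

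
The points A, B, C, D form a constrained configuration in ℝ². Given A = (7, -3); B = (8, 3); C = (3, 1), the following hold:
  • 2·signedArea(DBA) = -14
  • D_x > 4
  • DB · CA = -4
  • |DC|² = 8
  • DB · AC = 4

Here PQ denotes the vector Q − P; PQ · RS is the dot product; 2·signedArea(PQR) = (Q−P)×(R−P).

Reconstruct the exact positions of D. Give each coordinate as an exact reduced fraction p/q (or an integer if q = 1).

D = (5, -1)

1. D_x = 5  [DB · CA = -4 ∩ 2·signedArea(DBA) = -14]
2. D_y = -1  [DB · CA = -4 ∩ 2·signedArea(DBA) = -14]
   → D = (5, -1)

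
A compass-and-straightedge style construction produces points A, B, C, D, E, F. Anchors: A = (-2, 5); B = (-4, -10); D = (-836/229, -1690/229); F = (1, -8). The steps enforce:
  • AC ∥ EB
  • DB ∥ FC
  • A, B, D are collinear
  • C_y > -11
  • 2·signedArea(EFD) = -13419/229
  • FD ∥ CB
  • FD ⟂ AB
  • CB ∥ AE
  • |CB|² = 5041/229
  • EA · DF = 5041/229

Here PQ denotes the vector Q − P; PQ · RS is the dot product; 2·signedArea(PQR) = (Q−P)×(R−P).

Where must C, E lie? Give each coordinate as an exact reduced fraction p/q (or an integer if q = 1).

C = (149/229, -2432/229)
E = (-1523/229, 1287/229)

1. C_x = 149/229  [FD ∥ CB ∩ DB ∥ FC]
2. C_y = -2432/229  [FD ∥ CB ∩ DB ∥ FC]
   → C = (149/229, -2432/229)
3. E_x = -1523/229  [AC ∥ EB ∩ CB ∥ AE]
4. E_y = 1287/229  [AC ∥ EB ∩ CB ∥ AE]
   → E = (-1523/229, 1287/229)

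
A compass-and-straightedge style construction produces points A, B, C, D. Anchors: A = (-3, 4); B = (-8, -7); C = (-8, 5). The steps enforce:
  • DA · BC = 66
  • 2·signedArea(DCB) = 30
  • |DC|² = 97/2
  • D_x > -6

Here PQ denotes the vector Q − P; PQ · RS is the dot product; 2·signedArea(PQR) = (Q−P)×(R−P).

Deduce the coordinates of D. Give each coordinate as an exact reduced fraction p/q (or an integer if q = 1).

D = (-11/2, -3/2)

1. D_x = -11/2  [2·signedArea(DCB) = 30 ∩ DA · BC = 66]
2. D_y = -3/2  [2·signedArea(DCB) = 30 ∩ DA · BC = 66]
   → D = (-11/2, -3/2)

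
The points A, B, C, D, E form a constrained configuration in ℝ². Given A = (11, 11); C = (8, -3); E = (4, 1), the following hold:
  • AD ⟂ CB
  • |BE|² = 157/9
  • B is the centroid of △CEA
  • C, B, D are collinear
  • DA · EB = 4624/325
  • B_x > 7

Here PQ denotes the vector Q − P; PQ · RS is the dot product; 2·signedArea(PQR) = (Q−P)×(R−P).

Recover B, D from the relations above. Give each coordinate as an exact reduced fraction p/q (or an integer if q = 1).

B = (23/3, 3)
D = (2351/325, 3507/325)

1. B_x = 23/3  [B is the centroid of △CEA]
2. B_y = 3  [B is the centroid of △CEA]
   → B = (23/3, 3)
3. D_x = 2351/325  [C, B, D are collinear ∩ AD ⟂ CB]
4. D_y = 3507/325  [C, B, D are collinear ∩ AD ⟂ CB]
   → D = (2351/325, 3507/325)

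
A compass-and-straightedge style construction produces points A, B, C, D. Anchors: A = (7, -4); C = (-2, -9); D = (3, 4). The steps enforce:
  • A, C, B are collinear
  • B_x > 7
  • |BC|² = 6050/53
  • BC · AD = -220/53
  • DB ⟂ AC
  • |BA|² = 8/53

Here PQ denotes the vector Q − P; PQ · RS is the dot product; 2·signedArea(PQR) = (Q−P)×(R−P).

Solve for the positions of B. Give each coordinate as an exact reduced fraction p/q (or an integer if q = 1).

1. B_x = 389/53  [A, C, B are collinear ∩ DB ⟂ AC]
2. B_y = -202/53  [A, C, B are collinear ∩ DB ⟂ AC]
   → B = (389/53, -202/53)

B = (389/53, -202/53)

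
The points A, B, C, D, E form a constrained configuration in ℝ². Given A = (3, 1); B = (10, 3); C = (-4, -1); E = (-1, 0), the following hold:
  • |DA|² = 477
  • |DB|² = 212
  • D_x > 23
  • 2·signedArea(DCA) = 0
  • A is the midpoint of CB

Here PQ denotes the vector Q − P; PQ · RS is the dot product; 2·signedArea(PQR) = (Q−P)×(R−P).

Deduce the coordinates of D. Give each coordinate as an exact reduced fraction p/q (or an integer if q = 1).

D = (24, 7)

1. D_x = 24  [line -2·x + 7·y + -1 = 0 ∩ |DB|² = 212]
2. D_y = 7  [line -2·x + 7·y + -1 = 0 ∩ |DB|² = 212]
   → D = (24, 7)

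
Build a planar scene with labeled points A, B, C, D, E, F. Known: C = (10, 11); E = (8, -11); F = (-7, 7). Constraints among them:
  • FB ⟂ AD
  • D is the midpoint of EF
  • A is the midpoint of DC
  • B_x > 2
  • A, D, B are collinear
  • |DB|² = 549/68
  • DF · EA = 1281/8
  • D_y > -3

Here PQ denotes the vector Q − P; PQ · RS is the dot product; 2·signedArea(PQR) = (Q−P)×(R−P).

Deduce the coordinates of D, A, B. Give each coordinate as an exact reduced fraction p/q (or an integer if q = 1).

1. D_x = 1/2  [D is the midpoint of EF]
2. D_y = -2  [D is the midpoint of EF]
   → D = (1/2, -2)
3. A_x = 21/4  [A is the midpoint of DC]
4. A_y = 9/2  [A is the midpoint of DC]
   → A = (21/4, 9/2)
5. B_x = 37/17  [A, D, B are collinear ∩ FB ⟂ AD]
6. B_y = 5/17  [A, D, B are collinear ∩ FB ⟂ AD]
   → B = (37/17, 5/17)

A = (21/4, 9/2)
B = (37/17, 5/17)
D = (1/2, -2)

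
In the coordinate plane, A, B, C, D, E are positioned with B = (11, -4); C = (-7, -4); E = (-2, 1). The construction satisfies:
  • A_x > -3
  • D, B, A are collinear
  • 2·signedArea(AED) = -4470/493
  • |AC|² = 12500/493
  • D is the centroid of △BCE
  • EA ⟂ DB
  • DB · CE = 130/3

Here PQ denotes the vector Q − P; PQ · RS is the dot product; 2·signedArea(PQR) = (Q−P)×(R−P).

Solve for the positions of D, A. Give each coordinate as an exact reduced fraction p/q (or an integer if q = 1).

A = (-1211/493, -902/493)
D = (2/3, -7/3)

1. D_x = 2/3  [D is the centroid of △BCE]
2. D_y = -7/3  [D is the centroid of △BCE]
   → D = (2/3, -7/3)
3. A_x = -1211/493  [D, B, A are collinear ∩ EA ⟂ DB]
4. A_y = -902/493  [D, B, A are collinear ∩ EA ⟂ DB]
   → A = (-1211/493, -902/493)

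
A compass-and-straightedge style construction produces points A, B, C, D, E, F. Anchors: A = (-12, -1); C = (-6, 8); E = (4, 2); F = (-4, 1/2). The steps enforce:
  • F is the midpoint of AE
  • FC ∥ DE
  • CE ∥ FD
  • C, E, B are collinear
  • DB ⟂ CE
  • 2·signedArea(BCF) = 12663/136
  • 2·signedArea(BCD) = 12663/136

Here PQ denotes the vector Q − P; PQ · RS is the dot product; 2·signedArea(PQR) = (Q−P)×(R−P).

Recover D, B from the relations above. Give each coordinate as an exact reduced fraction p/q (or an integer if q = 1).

B = (597/68, -59/68)
D = (6, -11/2)

1. D_x = 6  [FC ∥ DE ∩ CE ∥ FD]
2. D_y = -11/2  [FC ∥ DE ∩ CE ∥ FD]
   → D = (6, -11/2)
3. B_x = 597/68  [C, E, B are collinear ∩ DB ⟂ CE]
4. B_y = -59/68  [C, E, B are collinear ∩ DB ⟂ CE]
   → B = (597/68, -59/68)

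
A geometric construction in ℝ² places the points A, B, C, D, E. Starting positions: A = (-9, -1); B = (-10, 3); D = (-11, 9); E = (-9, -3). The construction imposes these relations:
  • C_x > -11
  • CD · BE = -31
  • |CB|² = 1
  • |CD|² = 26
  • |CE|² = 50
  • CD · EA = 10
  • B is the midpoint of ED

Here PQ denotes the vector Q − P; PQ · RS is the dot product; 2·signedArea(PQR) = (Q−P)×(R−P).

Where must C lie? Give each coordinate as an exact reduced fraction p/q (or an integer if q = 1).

C = (-10, 4)

1. C_x = -10  [CD · BE = -31 ∩ CD · EA = 10]
2. C_y = 4  [CD · BE = -31 ∩ CD · EA = 10]
   → C = (-10, 4)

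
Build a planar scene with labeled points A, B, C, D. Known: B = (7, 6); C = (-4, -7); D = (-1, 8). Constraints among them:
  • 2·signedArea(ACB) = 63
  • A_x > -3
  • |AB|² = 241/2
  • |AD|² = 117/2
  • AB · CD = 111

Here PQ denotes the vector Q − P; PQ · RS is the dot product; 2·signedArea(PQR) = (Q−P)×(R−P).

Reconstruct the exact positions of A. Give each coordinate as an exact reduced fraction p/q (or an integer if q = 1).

A = (-5/2, 1/2)

1. A_x = -5/2  [2·signedArea(ACB) = 63 ∩ AB · CD = 111]
2. A_y = 1/2  [2·signedArea(ACB) = 63 ∩ AB · CD = 111]
   → A = (-5/2, 1/2)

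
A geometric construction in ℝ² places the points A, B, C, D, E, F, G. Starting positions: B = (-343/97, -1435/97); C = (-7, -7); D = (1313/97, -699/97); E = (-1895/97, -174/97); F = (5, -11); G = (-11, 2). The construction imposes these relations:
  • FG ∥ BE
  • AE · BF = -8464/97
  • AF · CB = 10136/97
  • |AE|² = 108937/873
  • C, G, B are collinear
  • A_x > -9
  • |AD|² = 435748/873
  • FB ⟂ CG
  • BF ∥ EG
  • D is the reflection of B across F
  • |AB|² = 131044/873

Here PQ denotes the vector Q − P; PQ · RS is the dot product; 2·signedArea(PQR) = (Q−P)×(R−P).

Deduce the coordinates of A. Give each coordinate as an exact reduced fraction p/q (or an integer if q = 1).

1. A_x = -2477/291  [AE · BF = -8464/97 ∩ AF · CB = 10136/97]
2. A_y = -349/97  [AE · BF = -8464/97 ∩ AF · CB = 10136/97]
   → A = (-2477/291, -349/97)

A = (-2477/291, -349/97)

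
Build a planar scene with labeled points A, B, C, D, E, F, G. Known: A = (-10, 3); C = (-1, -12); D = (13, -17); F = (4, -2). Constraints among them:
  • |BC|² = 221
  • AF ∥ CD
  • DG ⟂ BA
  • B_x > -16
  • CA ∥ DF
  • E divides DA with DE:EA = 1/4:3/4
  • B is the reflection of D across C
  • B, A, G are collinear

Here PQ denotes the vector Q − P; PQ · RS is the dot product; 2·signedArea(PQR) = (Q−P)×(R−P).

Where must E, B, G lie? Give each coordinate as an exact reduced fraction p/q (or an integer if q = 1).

1. E_x = 29/4  [E divides DA with DE:EA = 1/4:3/4]
2. E_y = -12  [E divides DA with DE:EA = 1/4:3/4]
   → E = (29/4, -12)
3. B_x = -15  [B is the reflection of D across C]
4. B_y = -7  [B is the reflection of D across C]
   → B = (-15, -7)
5. G_x = -67/5  [B, A, G are collinear ∩ DG ⟂ BA]
6. G_y = -19/5  [B, A, G are collinear ∩ DG ⟂ BA]
   → G = (-67/5, -19/5)

B = (-15, -7)
E = (29/4, -12)
G = (-67/5, -19/5)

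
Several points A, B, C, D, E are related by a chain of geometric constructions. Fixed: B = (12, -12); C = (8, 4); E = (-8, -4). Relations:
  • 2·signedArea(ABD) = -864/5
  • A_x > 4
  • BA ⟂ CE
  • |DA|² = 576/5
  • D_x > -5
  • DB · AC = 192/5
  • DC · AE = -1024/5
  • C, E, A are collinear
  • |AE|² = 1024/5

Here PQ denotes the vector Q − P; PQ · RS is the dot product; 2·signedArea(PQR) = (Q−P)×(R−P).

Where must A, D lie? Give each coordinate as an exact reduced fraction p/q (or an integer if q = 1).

A = (24/5, 12/5)
D = (-24/5, -12/5)

1. A_x = 24/5  [C, E, A are collinear ∩ BA ⟂ CE]
2. A_y = 12/5  [C, E, A are collinear ∩ BA ⟂ CE]
   → A = (24/5, 12/5)
3. D_x = -24/5  [line -16/5·x + -8/5·y + -96/5 = 0 ∩ |DA|² = 576/5]
4. D_y = -12/5  [line -16/5·x + -8/5·y + -96/5 = 0 ∩ |DA|² = 576/5]
   → D = (-24/5, -12/5)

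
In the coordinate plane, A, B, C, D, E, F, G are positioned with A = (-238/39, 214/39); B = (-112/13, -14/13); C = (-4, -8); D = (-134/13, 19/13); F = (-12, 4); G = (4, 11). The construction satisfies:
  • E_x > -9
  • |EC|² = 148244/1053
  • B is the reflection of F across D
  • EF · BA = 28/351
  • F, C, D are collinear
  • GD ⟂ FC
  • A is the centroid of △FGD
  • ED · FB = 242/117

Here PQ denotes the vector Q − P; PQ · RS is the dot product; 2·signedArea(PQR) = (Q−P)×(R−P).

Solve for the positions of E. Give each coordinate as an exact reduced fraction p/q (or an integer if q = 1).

1. E_x = -1042/117  [ED · FB = 242/117 ∩ EF · BA = 28/351]
2. E_y = 328/117  [ED · FB = 242/117 ∩ EF · BA = 28/351]
   → E = (-1042/117, 328/117)

E = (-1042/117, 328/117)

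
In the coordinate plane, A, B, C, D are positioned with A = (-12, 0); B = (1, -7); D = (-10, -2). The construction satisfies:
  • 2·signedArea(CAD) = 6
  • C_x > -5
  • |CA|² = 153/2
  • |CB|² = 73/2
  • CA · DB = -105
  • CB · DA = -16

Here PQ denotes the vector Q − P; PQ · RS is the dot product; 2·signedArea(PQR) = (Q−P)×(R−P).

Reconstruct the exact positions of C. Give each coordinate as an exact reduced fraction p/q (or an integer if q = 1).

1. C_x = -9/2  [CB · DA = -16 ∩ CA · DB = -105]
2. C_y = -9/2  [CB · DA = -16 ∩ CA · DB = -105]
   → C = (-9/2, -9/2)

C = (-9/2, -9/2)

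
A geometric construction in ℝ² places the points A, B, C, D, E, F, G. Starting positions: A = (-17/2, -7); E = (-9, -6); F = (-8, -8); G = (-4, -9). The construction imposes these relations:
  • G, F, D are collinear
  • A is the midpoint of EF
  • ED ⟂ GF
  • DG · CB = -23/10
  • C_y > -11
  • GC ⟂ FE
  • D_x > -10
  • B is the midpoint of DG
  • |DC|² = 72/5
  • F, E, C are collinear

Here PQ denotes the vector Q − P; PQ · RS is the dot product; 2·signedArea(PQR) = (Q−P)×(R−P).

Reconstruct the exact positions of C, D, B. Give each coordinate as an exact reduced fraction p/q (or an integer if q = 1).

B = (-114/17, -283/34)
C = (-34/5, -52/5)
D = (-160/17, -130/17)

1. C_x = -34/5  [F, E, C are collinear ∩ GC ⟂ FE]
2. C_y = -52/5  [F, E, C are collinear ∩ GC ⟂ FE]
   → C = (-34/5, -52/5)
3. D_x = -160/17  [G, F, D are collinear ∩ ED ⟂ GF]
4. D_y = -130/17  [G, F, D are collinear ∩ ED ⟂ GF]
   → D = (-160/17, -130/17)
5. B_x = -114/17  [B is the midpoint of DG]
6. B_y = -283/34  [B is the midpoint of DG]
   → B = (-114/17, -283/34)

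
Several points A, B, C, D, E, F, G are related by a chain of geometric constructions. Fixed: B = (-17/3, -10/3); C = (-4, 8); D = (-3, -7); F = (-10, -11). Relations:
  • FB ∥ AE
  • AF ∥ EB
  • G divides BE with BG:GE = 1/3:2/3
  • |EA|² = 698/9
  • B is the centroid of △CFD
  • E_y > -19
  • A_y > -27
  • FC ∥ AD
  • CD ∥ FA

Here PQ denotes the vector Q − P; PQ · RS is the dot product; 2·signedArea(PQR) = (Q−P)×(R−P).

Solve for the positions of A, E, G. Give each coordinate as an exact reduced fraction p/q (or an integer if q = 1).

A = (-9, -26)
E = (-14/3, -55/3)
G = (-16/3, -25/3)

1. A_x = -9  [FC ∥ AD ∩ CD ∥ FA]
2. A_y = -26  [FC ∥ AD ∩ CD ∥ FA]
   → A = (-9, -26)
3. E_x = -14/3  [AF ∥ EB ∩ FB ∥ AE]
4. E_y = -55/3  [AF ∥ EB ∩ FB ∥ AE]
   → E = (-14/3, -55/3)
5. G_x = -16/3  [G divides BE with BG:GE = 1/3:2/3]
6. G_y = -25/3  [G divides BE with BG:GE = 1/3:2/3]
   → G = (-16/3, -25/3)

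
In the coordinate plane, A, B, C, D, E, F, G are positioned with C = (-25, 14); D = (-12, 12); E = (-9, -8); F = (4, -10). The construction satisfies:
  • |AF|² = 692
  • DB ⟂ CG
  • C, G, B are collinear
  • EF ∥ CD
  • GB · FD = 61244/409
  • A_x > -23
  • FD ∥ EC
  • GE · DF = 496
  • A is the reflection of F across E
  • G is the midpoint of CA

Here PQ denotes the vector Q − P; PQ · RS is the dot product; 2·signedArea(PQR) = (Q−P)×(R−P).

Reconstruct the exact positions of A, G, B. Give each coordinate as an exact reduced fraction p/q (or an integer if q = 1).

A = (-22, -6)
B = (-9988/409, 4146/409)
G = (-47/2, 4)

1. A_x = -22  [A is the reflection of F across E]
2. A_y = -6  [A is the reflection of F across E]
   → A = (-22, -6)
3. G_x = -47/2  [G is the midpoint of CA]
4. G_y = 4  [G is the midpoint of CA]
   → G = (-47/2, 4)
5. B_x = -9988/409  [C, G, B are collinear ∩ DB ⟂ CG]
6. B_y = 4146/409  [C, G, B are collinear ∩ DB ⟂ CG]
   → B = (-9988/409, 4146/409)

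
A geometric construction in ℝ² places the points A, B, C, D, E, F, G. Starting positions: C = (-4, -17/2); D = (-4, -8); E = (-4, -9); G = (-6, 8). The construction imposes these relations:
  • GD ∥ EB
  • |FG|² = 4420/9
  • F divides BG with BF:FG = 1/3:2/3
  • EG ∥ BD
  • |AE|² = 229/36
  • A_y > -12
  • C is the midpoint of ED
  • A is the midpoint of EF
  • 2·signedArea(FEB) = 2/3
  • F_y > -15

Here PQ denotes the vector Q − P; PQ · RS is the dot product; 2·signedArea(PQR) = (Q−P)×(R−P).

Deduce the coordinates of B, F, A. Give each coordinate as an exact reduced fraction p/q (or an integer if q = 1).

A = (-11/3, -23/2)
B = (-2, -25)
F = (-10/3, -14)

1. B_x = -2  [EG ∥ BD ∩ GD ∥ EB]
2. B_y = -25  [EG ∥ BD ∩ GD ∥ EB]
   → B = (-2, -25)
3. F_x = -10/3  [F divides BG with BF:FG = 1/3:2/3]
4. F_y = -14  [F divides BG with BF:FG = 1/3:2/3]
   → F = (-10/3, -14)
5. A_x = -11/3  [A is the midpoint of EF]
6. A_y = -23/2  [A is the midpoint of EF]
   → A = (-11/3, -23/2)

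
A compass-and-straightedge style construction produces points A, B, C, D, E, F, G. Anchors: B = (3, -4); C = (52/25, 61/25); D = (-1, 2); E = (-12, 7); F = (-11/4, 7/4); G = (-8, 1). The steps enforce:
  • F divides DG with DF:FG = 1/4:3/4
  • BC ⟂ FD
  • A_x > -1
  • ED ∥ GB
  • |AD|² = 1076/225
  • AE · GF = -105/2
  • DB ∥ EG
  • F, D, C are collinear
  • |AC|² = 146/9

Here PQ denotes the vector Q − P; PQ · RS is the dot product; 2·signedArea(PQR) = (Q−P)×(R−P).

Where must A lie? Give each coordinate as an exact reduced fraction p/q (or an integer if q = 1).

A = (-73/75, -14/75)

1. A_x = -73/75  [line -21/4·x + -3/4·y + -21/4 = 0 ∩ |AC|² = 146/9]
2. A_y = -14/75  [line -21/4·x + -3/4·y + -21/4 = 0 ∩ |AC|² = 146/9]
   → A = (-73/75, -14/75)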